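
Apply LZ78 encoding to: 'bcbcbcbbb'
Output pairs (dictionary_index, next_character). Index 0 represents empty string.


LZ78 encoding steps:
Dictionary: {0: ''}
Step 1: w='' (idx 0), next='b' -> output (0, 'b'), add 'b' as idx 1
Step 2: w='' (idx 0), next='c' -> output (0, 'c'), add 'c' as idx 2
Step 3: w='b' (idx 1), next='c' -> output (1, 'c'), add 'bc' as idx 3
Step 4: w='bc' (idx 3), next='b' -> output (3, 'b'), add 'bcb' as idx 4
Step 5: w='b' (idx 1), next='b' -> output (1, 'b'), add 'bb' as idx 5


Encoded: [(0, 'b'), (0, 'c'), (1, 'c'), (3, 'b'), (1, 'b')]


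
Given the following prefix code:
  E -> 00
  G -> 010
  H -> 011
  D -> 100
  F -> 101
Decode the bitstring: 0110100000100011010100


Decoding step by step:
Bits 011 -> H
Bits 010 -> G
Bits 00 -> E
Bits 00 -> E
Bits 100 -> D
Bits 011 -> H
Bits 010 -> G
Bits 100 -> D


Decoded message: HGEEDHGD


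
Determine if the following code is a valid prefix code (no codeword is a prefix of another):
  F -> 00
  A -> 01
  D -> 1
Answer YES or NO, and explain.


Checking each pair (does one codeword prefix another?):
  F='00' vs A='01': no prefix
  F='00' vs D='1': no prefix
  A='01' vs F='00': no prefix
  A='01' vs D='1': no prefix
  D='1' vs F='00': no prefix
  D='1' vs A='01': no prefix
No violation found over all pairs.

YES -- this is a valid prefix code. No codeword is a prefix of any other codeword.


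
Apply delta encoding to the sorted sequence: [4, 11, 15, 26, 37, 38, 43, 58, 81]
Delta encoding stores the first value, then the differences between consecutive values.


First value: 4
Deltas:
  11 - 4 = 7
  15 - 11 = 4
  26 - 15 = 11
  37 - 26 = 11
  38 - 37 = 1
  43 - 38 = 5
  58 - 43 = 15
  81 - 58 = 23


Delta encoded: [4, 7, 4, 11, 11, 1, 5, 15, 23]


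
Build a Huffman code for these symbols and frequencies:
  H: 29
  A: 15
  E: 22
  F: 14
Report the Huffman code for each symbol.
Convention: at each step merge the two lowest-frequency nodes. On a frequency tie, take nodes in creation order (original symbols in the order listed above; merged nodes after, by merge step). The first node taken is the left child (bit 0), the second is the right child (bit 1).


Huffman tree construction:
Step 1: Merge F(14) + A(15) = 29
Step 2: Merge E(22) + H(29) = 51
Step 3: Merge (F+A)(29) + (E+H)(51) = 80
Read each symbol's code off the tree from the root (left child = 0, right child = 1).

Codes:
  H: 11 (length 2)
  A: 01 (length 2)
  E: 10 (length 2)
  F: 00 (length 2)
Average code length: 160/80 = 2.0000 bits/symbol


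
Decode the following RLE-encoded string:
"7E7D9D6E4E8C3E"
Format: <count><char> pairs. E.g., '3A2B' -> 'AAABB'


Expanding each <count><char> pair:
  7E -> 'EEEEEEE'
  7D -> 'DDDDDDD'
  9D -> 'DDDDDDDDD'
  6E -> 'EEEEEE'
  4E -> 'EEEE'
  8C -> 'CCCCCCCC'
  3E -> 'EEE'

Decoded = EEEEEEEDDDDDDDDDDDDDDDDEEEEEEEEEECCCCCCCCEEE


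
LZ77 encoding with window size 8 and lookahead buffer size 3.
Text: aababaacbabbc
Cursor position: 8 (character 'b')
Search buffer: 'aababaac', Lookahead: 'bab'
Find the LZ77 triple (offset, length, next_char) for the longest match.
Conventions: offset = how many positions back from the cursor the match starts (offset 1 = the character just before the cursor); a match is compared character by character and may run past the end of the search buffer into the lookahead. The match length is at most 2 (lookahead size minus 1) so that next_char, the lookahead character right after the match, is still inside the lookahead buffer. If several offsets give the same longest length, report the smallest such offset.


Try each offset into the search buffer:
  offset=1 (pos 7, char 'c'): match length 0
  offset=2 (pos 6, char 'a'): match length 0
  offset=3 (pos 5, char 'a'): match length 0
  offset=4 (pos 4, char 'b'): match length 2
  offset=5 (pos 3, char 'a'): match length 0
  offset=6 (pos 2, char 'b'): match length 2
  offset=7 (pos 1, char 'a'): match length 0
  offset=8 (pos 0, char 'a'): match length 0
Longest match has length 2, found at offsets 4, 6; take the smallest, offset 4.
next_char = character at position 8 + 2 = 10 -> 'b'

Best match: offset=4, length=2 (matching 'ba' starting at position 4)
LZ77 triple: (4, 2, 'b')


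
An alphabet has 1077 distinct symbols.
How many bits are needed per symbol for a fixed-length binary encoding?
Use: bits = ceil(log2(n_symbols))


log2(1077) = 10.0728
Bracket: 2^10 = 1024 < 1077 <= 2^11 = 2048
So ceil(log2(1077)) = 11

bits = ceil(log2(1077)) = ceil(10.0728) = 11 bits


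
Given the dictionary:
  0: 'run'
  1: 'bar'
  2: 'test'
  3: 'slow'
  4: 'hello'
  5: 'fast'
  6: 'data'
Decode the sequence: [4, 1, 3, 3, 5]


Look up each index in the dictionary:
  4 -> 'hello'
  1 -> 'bar'
  3 -> 'slow'
  3 -> 'slow'
  5 -> 'fast'

Decoded: "hello bar slow slow fast"


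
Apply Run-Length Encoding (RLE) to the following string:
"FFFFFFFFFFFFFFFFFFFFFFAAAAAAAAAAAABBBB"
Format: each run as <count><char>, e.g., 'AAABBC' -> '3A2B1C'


Scanning runs left to right:
  i=0: run of 'F' x 22 -> '22F'
  i=22: run of 'A' x 12 -> '12A'
  i=34: run of 'B' x 4 -> '4B'

RLE = 22F12A4B


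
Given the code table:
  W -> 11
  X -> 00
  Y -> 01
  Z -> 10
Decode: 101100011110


Decoding:
10 -> Z
11 -> W
00 -> X
01 -> Y
11 -> W
10 -> Z


Result: ZWXYWZ


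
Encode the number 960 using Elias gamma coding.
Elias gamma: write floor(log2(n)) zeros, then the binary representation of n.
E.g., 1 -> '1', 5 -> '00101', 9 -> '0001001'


num_bits = floor(log2(960)) + 1 = 10
leading_zeros = num_bits - 1 = 9
binary(960) = 1111000000

Elias gamma(960) = '000000000' + '1111000000' = 0000000001111000000 (19 bits)


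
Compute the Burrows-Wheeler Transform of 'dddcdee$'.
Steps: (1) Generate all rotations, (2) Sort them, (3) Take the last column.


Rotations (sorted):
  0: $dddcdee -> last char: e
  1: cdee$ddd -> last char: d
  2: dcdee$dd -> last char: d
  3: ddcdee$d -> last char: d
  4: dddcdee$ -> last char: $
  5: dee$dddc -> last char: c
  6: e$dddcde -> last char: e
  7: ee$dddcd -> last char: d


BWT = eddd$ced


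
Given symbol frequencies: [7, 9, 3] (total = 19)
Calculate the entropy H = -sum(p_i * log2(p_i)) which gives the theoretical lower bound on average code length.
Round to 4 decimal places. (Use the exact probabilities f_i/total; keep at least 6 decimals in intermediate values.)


Per-symbol terms -p_i * log2(p_i) with p_i = f_i/19:
  p = 7/19 = 0.368421: log2(p) = -1.440573, -p*log2(p) = 0.530737
  p = 9/19 = 0.473684: log2(p) = -1.078003, -p*log2(p) = 0.510633
  p = 3/19 = 0.157895: log2(p) = -2.662965, -p*log2(p) = 0.420468
H = 0.530737 + 0.510633 + 0.420468 = 1.461838

H = 1.4618 bits/symbol


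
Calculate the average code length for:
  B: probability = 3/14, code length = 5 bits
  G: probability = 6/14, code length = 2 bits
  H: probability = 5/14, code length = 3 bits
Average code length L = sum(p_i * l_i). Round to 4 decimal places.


Weighted contributions p_i * l_i:
  B: (3/14) * 5 = 15/14
  G: (6/14) * 2 = 12/14
  H: (5/14) * 3 = 15/14
Sum = (15 + 12 + 15)/14 = 42/14

L = 42/14 = 3.0000 bits/symbol


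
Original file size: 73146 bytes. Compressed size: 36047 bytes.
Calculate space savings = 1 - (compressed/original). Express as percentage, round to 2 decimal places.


ratio = compressed/original = 36047/73146 = 0.492809
savings = 1 - ratio = 1 - 0.492809 = 0.507191
as a percentage: 0.507191 * 100 = 50.72%

Space savings = 1 - 36047/73146 = 50.72%


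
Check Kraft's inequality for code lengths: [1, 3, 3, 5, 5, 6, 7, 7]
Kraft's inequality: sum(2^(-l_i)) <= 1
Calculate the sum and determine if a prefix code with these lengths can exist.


Sum = 2^(-1) + 2^(-3) + 2^(-3) + 2^(-5) + 2^(-5) + 2^(-6) + 2^(-7) + 2^(-7)
    = 0.5 + 0.125 + 0.125 + 0.03125 + 0.03125 + 0.015625 + 0.0078125 + 0.0078125
    = 108/128 = 0.84375
Since 0.84375 <= 1, Kraft's inequality IS satisfied.
A prefix code with these lengths CAN exist.

Kraft sum = 0.84375. Satisfied.


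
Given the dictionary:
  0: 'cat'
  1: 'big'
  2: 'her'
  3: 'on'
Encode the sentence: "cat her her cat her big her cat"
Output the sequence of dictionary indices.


Look up each word in the dictionary:
  'cat' -> 0
  'her' -> 2
  'her' -> 2
  'cat' -> 0
  'her' -> 2
  'big' -> 1
  'her' -> 2
  'cat' -> 0

Encoded: [0, 2, 2, 0, 2, 1, 2, 0]


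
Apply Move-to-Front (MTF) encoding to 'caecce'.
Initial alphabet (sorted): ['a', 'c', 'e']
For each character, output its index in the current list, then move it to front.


MTF encoding:
'c': index 1 in ['a', 'c', 'e'] -> ['c', 'a', 'e']
'a': index 1 in ['c', 'a', 'e'] -> ['a', 'c', 'e']
'e': index 2 in ['a', 'c', 'e'] -> ['e', 'a', 'c']
'c': index 2 in ['e', 'a', 'c'] -> ['c', 'e', 'a']
'c': index 0 in ['c', 'e', 'a'] -> ['c', 'e', 'a']
'e': index 1 in ['c', 'e', 'a'] -> ['e', 'c', 'a']


Output: [1, 1, 2, 2, 0, 1]


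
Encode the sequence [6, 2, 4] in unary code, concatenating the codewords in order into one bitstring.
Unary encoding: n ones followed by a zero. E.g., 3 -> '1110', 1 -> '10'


Encode each number as n ones followed by a terminating 0:
  6 -> 1111110 (7 bits)
  2 -> 110 (3 bits)
  4 -> 11110 (5 bits)
Total length = 7 + 3 + 5 = 15 bits.

Unary([6, 2, 4]) = 111111011011110 (15 bits)


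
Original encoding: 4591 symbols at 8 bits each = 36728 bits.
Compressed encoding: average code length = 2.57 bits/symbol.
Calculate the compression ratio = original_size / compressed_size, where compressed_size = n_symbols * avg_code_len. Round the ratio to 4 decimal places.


original_size = n_symbols * orig_bits = 4591 * 8 = 36728 bits
compressed_size = n_symbols * avg_code_len = 4591 * 2.57 = 11798.87 bits
ratio = original_size / compressed_size = 36728 / 11798.87 = 3.1128

Compression ratio = 3.1128


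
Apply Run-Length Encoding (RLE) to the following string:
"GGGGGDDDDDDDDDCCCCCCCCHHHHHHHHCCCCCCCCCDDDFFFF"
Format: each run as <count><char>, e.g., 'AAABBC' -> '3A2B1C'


Scanning runs left to right:
  i=0: run of 'G' x 5 -> '5G'
  i=5: run of 'D' x 9 -> '9D'
  i=14: run of 'C' x 8 -> '8C'
  i=22: run of 'H' x 8 -> '8H'
  i=30: run of 'C' x 9 -> '9C'
  i=39: run of 'D' x 3 -> '3D'
  i=42: run of 'F' x 4 -> '4F'

RLE = 5G9D8C8H9C3D4F


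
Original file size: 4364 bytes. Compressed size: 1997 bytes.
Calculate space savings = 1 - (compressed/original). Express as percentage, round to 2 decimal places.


ratio = compressed/original = 1997/4364 = 0.457608
savings = 1 - ratio = 1 - 0.457608 = 0.542392
as a percentage: 0.542392 * 100 = 54.24%

Space savings = 1 - 1997/4364 = 54.24%


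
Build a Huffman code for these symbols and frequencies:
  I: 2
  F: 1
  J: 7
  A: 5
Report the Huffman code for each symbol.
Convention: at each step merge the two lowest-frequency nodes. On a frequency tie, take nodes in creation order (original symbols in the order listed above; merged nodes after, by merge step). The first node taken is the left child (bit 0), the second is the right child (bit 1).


Huffman tree construction:
Step 1: Merge F(1) + I(2) = 3
Step 2: Merge (F+I)(3) + A(5) = 8
Step 3: Merge J(7) + ((F+I)+A)(8) = 15
Read each symbol's code off the tree from the root (left child = 0, right child = 1).

Codes:
  I: 101 (length 3)
  F: 100 (length 3)
  J: 0 (length 1)
  A: 11 (length 2)
Average code length: 26/15 = 1.7333 bits/symbol


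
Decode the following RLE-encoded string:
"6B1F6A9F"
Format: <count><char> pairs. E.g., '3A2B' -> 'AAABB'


Expanding each <count><char> pair:
  6B -> 'BBBBBB'
  1F -> 'F'
  6A -> 'AAAAAA'
  9F -> 'FFFFFFFFF'

Decoded = BBBBBBFAAAAAAFFFFFFFFF


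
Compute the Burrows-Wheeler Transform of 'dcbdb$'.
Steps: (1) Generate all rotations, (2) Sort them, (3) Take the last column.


Rotations (sorted):
  0: $dcbdb -> last char: b
  1: b$dcbd -> last char: d
  2: bdb$dc -> last char: c
  3: cbdb$d -> last char: d
  4: db$dcb -> last char: b
  5: dcbdb$ -> last char: $


BWT = bdcdb$


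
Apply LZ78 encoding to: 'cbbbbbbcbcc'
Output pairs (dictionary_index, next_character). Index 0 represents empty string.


LZ78 encoding steps:
Dictionary: {0: ''}
Step 1: w='' (idx 0), next='c' -> output (0, 'c'), add 'c' as idx 1
Step 2: w='' (idx 0), next='b' -> output (0, 'b'), add 'b' as idx 2
Step 3: w='b' (idx 2), next='b' -> output (2, 'b'), add 'bb' as idx 3
Step 4: w='bb' (idx 3), next='b' -> output (3, 'b'), add 'bbb' as idx 4
Step 5: w='c' (idx 1), next='b' -> output (1, 'b'), add 'cb' as idx 5
Step 6: w='c' (idx 1), next='c' -> output (1, 'c'), add 'cc' as idx 6


Encoded: [(0, 'c'), (0, 'b'), (2, 'b'), (3, 'b'), (1, 'b'), (1, 'c')]


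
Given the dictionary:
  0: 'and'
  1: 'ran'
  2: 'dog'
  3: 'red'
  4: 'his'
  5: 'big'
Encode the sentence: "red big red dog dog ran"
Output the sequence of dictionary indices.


Look up each word in the dictionary:
  'red' -> 3
  'big' -> 5
  'red' -> 3
  'dog' -> 2
  'dog' -> 2
  'ran' -> 1

Encoded: [3, 5, 3, 2, 2, 1]


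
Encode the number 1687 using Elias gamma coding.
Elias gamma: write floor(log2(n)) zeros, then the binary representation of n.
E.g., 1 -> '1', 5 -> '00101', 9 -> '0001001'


num_bits = floor(log2(1687)) + 1 = 11
leading_zeros = num_bits - 1 = 10
binary(1687) = 11010010111

Elias gamma(1687) = '0000000000' + '11010010111' = 000000000011010010111 (21 bits)


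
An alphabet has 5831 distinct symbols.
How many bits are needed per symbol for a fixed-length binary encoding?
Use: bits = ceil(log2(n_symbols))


log2(5831) = 12.5095
Bracket: 2^12 = 4096 < 5831 <= 2^13 = 8192
So ceil(log2(5831)) = 13

bits = ceil(log2(5831)) = ceil(12.5095) = 13 bits


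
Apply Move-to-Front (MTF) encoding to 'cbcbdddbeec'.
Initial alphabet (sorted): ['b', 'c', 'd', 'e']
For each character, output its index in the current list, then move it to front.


MTF encoding:
'c': index 1 in ['b', 'c', 'd', 'e'] -> ['c', 'b', 'd', 'e']
'b': index 1 in ['c', 'b', 'd', 'e'] -> ['b', 'c', 'd', 'e']
'c': index 1 in ['b', 'c', 'd', 'e'] -> ['c', 'b', 'd', 'e']
'b': index 1 in ['c', 'b', 'd', 'e'] -> ['b', 'c', 'd', 'e']
'd': index 2 in ['b', 'c', 'd', 'e'] -> ['d', 'b', 'c', 'e']
'd': index 0 in ['d', 'b', 'c', 'e'] -> ['d', 'b', 'c', 'e']
'd': index 0 in ['d', 'b', 'c', 'e'] -> ['d', 'b', 'c', 'e']
'b': index 1 in ['d', 'b', 'c', 'e'] -> ['b', 'd', 'c', 'e']
'e': index 3 in ['b', 'd', 'c', 'e'] -> ['e', 'b', 'd', 'c']
'e': index 0 in ['e', 'b', 'd', 'c'] -> ['e', 'b', 'd', 'c']
'c': index 3 in ['e', 'b', 'd', 'c'] -> ['c', 'e', 'b', 'd']


Output: [1, 1, 1, 1, 2, 0, 0, 1, 3, 0, 3]


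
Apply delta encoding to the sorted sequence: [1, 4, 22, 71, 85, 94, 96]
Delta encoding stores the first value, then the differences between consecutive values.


First value: 1
Deltas:
  4 - 1 = 3
  22 - 4 = 18
  71 - 22 = 49
  85 - 71 = 14
  94 - 85 = 9
  96 - 94 = 2


Delta encoded: [1, 3, 18, 49, 14, 9, 2]


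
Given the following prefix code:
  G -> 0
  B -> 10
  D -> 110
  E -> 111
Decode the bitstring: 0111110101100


Decoding step by step:
Bits 0 -> G
Bits 111 -> E
Bits 110 -> D
Bits 10 -> B
Bits 110 -> D
Bits 0 -> G


Decoded message: GEDBDG


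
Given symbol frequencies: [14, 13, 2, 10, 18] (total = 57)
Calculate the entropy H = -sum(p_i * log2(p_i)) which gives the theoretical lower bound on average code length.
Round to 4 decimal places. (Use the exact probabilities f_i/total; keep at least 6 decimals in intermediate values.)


Per-symbol terms -p_i * log2(p_i) with p_i = f_i/57:
  p = 14/57 = 0.245614: log2(p) = -2.025535, -p*log2(p) = 0.497500
  p = 13/57 = 0.228070: log2(p) = -2.132450, -p*log2(p) = 0.486348
  p = 2/57 = 0.035088: log2(p) = -4.832890, -p*log2(p) = 0.169575
  p = 10/57 = 0.175439: log2(p) = -2.510962, -p*log2(p) = 0.440520
  p = 18/57 = 0.315789: log2(p) = -1.662965, -p*log2(p) = 0.525147
H = 0.497500 + 0.486348 + 0.169575 + 0.440520 + 0.525147 = 2.119090

H = 2.1191 bits/symbol


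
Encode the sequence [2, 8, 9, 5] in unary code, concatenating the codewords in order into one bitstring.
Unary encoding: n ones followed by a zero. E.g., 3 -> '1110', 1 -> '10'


Encode each number as n ones followed by a terminating 0:
  2 -> 110 (3 bits)
  8 -> 111111110 (9 bits)
  9 -> 1111111110 (10 bits)
  5 -> 111110 (6 bits)
Total length = 3 + 9 + 10 + 6 = 28 bits.

Unary([2, 8, 9, 5]) = 1101111111101111111110111110 (28 bits)


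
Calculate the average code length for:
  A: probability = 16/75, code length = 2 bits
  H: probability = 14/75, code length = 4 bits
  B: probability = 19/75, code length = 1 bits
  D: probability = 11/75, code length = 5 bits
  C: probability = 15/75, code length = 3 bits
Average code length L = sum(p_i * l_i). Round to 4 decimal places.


Weighted contributions p_i * l_i:
  A: (16/75) * 2 = 32/75
  H: (14/75) * 4 = 56/75
  B: (19/75) * 1 = 19/75
  D: (11/75) * 5 = 55/75
  C: (15/75) * 3 = 45/75
Sum = (32 + 56 + 19 + 55 + 45)/75 = 207/75

L = 207/75 = 2.7600 bits/symbol


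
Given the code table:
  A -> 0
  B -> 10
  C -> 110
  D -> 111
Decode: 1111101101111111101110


Decoding:
111 -> D
110 -> C
110 -> C
111 -> D
111 -> D
110 -> C
111 -> D
0 -> A


Result: DCCDDCDA


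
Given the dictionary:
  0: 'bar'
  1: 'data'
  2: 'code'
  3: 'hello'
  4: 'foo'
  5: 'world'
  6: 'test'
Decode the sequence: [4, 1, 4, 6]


Look up each index in the dictionary:
  4 -> 'foo'
  1 -> 'data'
  4 -> 'foo'
  6 -> 'test'

Decoded: "foo data foo test"


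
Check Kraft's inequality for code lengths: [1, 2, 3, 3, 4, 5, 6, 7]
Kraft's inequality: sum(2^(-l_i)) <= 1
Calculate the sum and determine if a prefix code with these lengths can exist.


Sum = 2^(-1) + 2^(-2) + 2^(-3) + 2^(-3) + 2^(-4) + 2^(-5) + 2^(-6) + 2^(-7)
    = 0.5 + 0.25 + 0.125 + 0.125 + 0.0625 + 0.03125 + 0.015625 + 0.0078125
    = 143/128 = 1.1171875
Since 1.1171875 > 1, Kraft's inequality is NOT satisfied.
A prefix code with these lengths CANNOT exist.

Kraft sum = 1.1171875. Not satisfied.


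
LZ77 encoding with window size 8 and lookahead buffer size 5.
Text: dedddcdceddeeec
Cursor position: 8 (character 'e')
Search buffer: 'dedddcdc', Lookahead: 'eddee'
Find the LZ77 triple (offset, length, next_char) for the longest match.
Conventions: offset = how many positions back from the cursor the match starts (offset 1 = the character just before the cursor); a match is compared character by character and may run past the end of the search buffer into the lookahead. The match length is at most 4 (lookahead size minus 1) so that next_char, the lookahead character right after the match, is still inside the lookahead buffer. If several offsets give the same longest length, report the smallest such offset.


Try each offset into the search buffer:
  offset=1 (pos 7, char 'c'): match length 0
  offset=2 (pos 6, char 'd'): match length 0
  offset=3 (pos 5, char 'c'): match length 0
  offset=4 (pos 4, char 'd'): match length 0
  offset=5 (pos 3, char 'd'): match length 0
  offset=6 (pos 2, char 'd'): match length 0
  offset=7 (pos 1, char 'e'): match length 3
  offset=8 (pos 0, char 'd'): match length 0
Longest match has length 3 at offset 7.
next_char = character at position 8 + 3 = 11 -> 'e'

Best match: offset=7, length=3 (matching 'edd' starting at position 1)
LZ77 triple: (7, 3, 'e')


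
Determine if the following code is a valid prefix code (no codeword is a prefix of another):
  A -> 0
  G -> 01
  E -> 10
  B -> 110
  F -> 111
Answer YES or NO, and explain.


Checking each pair (does one codeword prefix another?):
  A='0' vs G='01': prefix -- VIOLATION

NO -- this is NOT a valid prefix code. A (0) is a prefix of G (01).


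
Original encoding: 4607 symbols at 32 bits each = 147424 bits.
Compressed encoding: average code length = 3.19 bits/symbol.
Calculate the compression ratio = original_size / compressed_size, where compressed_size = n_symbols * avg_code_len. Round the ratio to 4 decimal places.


original_size = n_symbols * orig_bits = 4607 * 32 = 147424 bits
compressed_size = n_symbols * avg_code_len = 4607 * 3.19 = 14696.33 bits
ratio = original_size / compressed_size = 147424 / 14696.33 = 10.0313

Compression ratio = 10.0313


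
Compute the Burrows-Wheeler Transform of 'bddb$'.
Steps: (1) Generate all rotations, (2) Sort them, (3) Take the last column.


Rotations (sorted):
  0: $bddb -> last char: b
  1: b$bdd -> last char: d
  2: bddb$ -> last char: $
  3: db$bd -> last char: d
  4: ddb$b -> last char: b


BWT = bd$db


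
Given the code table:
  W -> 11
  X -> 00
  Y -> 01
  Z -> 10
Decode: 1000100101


Decoding:
10 -> Z
00 -> X
10 -> Z
01 -> Y
01 -> Y


Result: ZXZYY


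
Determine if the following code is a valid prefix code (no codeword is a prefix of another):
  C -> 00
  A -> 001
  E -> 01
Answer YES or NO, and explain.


Checking each pair (does one codeword prefix another?):
  C='00' vs A='001': prefix -- VIOLATION

NO -- this is NOT a valid prefix code. C (00) is a prefix of A (001).


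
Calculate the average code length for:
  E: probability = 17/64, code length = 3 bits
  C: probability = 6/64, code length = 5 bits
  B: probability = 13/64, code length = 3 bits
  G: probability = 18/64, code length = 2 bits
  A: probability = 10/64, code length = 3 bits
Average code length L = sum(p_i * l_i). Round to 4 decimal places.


Weighted contributions p_i * l_i:
  E: (17/64) * 3 = 51/64
  C: (6/64) * 5 = 30/64
  B: (13/64) * 3 = 39/64
  G: (18/64) * 2 = 36/64
  A: (10/64) * 3 = 30/64
Sum = (51 + 30 + 39 + 36 + 30)/64 = 186/64

L = 186/64 = 2.9063 bits/symbol


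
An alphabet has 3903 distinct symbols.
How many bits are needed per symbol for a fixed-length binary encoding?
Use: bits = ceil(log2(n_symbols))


log2(3903) = 11.9304
Bracket: 2^11 = 2048 < 3903 <= 2^12 = 4096
So ceil(log2(3903)) = 12

bits = ceil(log2(3903)) = ceil(11.9304) = 12 bits


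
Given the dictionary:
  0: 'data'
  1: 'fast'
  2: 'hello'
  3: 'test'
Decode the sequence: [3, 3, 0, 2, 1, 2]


Look up each index in the dictionary:
  3 -> 'test'
  3 -> 'test'
  0 -> 'data'
  2 -> 'hello'
  1 -> 'fast'
  2 -> 'hello'

Decoded: "test test data hello fast hello"


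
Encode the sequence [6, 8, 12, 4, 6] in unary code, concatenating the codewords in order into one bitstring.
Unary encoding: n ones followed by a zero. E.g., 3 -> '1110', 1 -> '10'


Encode each number as n ones followed by a terminating 0:
  6 -> 1111110 (7 bits)
  8 -> 111111110 (9 bits)
  12 -> 1111111111110 (13 bits)
  4 -> 11110 (5 bits)
  6 -> 1111110 (7 bits)
Total length = 7 + 9 + 13 + 5 + 7 = 41 bits.

Unary([6, 8, 12, 4, 6]) = 11111101111111101111111111110111101111110 (41 bits)


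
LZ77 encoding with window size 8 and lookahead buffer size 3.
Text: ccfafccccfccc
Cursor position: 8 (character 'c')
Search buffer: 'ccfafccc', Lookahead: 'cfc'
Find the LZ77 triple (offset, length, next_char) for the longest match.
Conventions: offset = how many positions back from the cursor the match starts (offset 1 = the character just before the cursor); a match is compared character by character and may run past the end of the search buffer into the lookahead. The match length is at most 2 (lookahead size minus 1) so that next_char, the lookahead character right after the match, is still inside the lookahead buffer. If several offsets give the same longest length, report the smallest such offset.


Try each offset into the search buffer:
  offset=1 (pos 7, char 'c'): match length 1
  offset=2 (pos 6, char 'c'): match length 1
  offset=3 (pos 5, char 'c'): match length 1
  offset=4 (pos 4, char 'f'): match length 0
  offset=5 (pos 3, char 'a'): match length 0
  offset=6 (pos 2, char 'f'): match length 0
  offset=7 (pos 1, char 'c'): match length 2
  offset=8 (pos 0, char 'c'): match length 1
Longest match has length 2 at offset 7.
next_char = character at position 8 + 2 = 10 -> 'c'

Best match: offset=7, length=2 (matching 'cf' starting at position 1)
LZ77 triple: (7, 2, 'c')


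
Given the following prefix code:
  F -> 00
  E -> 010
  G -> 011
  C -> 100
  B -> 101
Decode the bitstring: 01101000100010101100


Decoding step by step:
Bits 011 -> G
Bits 010 -> E
Bits 00 -> F
Bits 100 -> C
Bits 010 -> E
Bits 101 -> B
Bits 100 -> C


Decoded message: GEFCEBC


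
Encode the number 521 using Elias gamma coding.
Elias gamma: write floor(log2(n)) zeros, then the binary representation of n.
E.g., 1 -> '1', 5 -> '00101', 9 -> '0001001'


num_bits = floor(log2(521)) + 1 = 10
leading_zeros = num_bits - 1 = 9
binary(521) = 1000001001

Elias gamma(521) = '000000000' + '1000001001' = 0000000001000001001 (19 bits)


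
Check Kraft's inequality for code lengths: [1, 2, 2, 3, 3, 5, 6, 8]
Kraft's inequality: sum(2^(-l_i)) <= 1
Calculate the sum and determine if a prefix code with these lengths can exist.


Sum = 2^(-1) + 2^(-2) + 2^(-2) + 2^(-3) + 2^(-3) + 2^(-5) + 2^(-6) + 2^(-8)
    = 0.5 + 0.25 + 0.25 + 0.125 + 0.125 + 0.03125 + 0.015625 + 0.00390625
    = 333/256 = 1.30078125
Since 1.30078125 > 1, Kraft's inequality is NOT satisfied.
A prefix code with these lengths CANNOT exist.

Kraft sum = 1.30078125. Not satisfied.


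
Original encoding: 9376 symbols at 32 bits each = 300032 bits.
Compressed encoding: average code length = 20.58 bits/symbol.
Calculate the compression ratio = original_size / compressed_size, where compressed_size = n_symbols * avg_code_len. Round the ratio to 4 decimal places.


original_size = n_symbols * orig_bits = 9376 * 32 = 300032 bits
compressed_size = n_symbols * avg_code_len = 9376 * 20.58 = 192958.08 bits
ratio = original_size / compressed_size = 300032 / 192958.08 = 1.5549

Compression ratio = 1.5549


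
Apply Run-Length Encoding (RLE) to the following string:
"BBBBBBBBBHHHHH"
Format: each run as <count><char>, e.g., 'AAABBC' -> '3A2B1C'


Scanning runs left to right:
  i=0: run of 'B' x 9 -> '9B'
  i=9: run of 'H' x 5 -> '5H'

RLE = 9B5H


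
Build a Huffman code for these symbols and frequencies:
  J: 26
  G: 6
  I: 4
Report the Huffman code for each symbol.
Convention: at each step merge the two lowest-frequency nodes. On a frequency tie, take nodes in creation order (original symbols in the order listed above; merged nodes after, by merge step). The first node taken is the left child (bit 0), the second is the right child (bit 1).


Huffman tree construction:
Step 1: Merge I(4) + G(6) = 10
Step 2: Merge (I+G)(10) + J(26) = 36
Read each symbol's code off the tree from the root (left child = 0, right child = 1).

Codes:
  J: 1 (length 1)
  G: 01 (length 2)
  I: 00 (length 2)
Average code length: 46/36 = 1.2778 bits/symbol


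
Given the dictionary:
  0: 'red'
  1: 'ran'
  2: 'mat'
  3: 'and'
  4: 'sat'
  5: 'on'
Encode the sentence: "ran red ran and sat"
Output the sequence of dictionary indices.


Look up each word in the dictionary:
  'ran' -> 1
  'red' -> 0
  'ran' -> 1
  'and' -> 3
  'sat' -> 4

Encoded: [1, 0, 1, 3, 4]


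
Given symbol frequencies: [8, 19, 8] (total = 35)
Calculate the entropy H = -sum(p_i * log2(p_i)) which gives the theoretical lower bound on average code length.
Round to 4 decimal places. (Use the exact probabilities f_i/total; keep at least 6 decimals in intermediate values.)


Per-symbol terms -p_i * log2(p_i) with p_i = f_i/35:
  p = 8/35 = 0.228571: log2(p) = -2.129283, -p*log2(p) = 0.486693
  p = 19/35 = 0.542857: log2(p) = -0.881356, -p*log2(p) = 0.478450
  p = 8/35 = 0.228571: log2(p) = -2.129283, -p*log2(p) = 0.486693
H = 0.486693 + 0.478450 + 0.486693 = 1.451836

H = 1.4518 bits/symbol


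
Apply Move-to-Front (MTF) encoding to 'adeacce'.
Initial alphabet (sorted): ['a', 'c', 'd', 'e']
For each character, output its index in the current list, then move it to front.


MTF encoding:
'a': index 0 in ['a', 'c', 'd', 'e'] -> ['a', 'c', 'd', 'e']
'd': index 2 in ['a', 'c', 'd', 'e'] -> ['d', 'a', 'c', 'e']
'e': index 3 in ['d', 'a', 'c', 'e'] -> ['e', 'd', 'a', 'c']
'a': index 2 in ['e', 'd', 'a', 'c'] -> ['a', 'e', 'd', 'c']
'c': index 3 in ['a', 'e', 'd', 'c'] -> ['c', 'a', 'e', 'd']
'c': index 0 in ['c', 'a', 'e', 'd'] -> ['c', 'a', 'e', 'd']
'e': index 2 in ['c', 'a', 'e', 'd'] -> ['e', 'c', 'a', 'd']


Output: [0, 2, 3, 2, 3, 0, 2]


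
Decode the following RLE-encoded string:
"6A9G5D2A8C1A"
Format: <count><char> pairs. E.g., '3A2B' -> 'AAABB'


Expanding each <count><char> pair:
  6A -> 'AAAAAA'
  9G -> 'GGGGGGGGG'
  5D -> 'DDDDD'
  2A -> 'AA'
  8C -> 'CCCCCCCC'
  1A -> 'A'

Decoded = AAAAAAGGGGGGGGGDDDDDAACCCCCCCCA


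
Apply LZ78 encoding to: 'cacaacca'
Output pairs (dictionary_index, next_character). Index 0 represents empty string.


LZ78 encoding steps:
Dictionary: {0: ''}
Step 1: w='' (idx 0), next='c' -> output (0, 'c'), add 'c' as idx 1
Step 2: w='' (idx 0), next='a' -> output (0, 'a'), add 'a' as idx 2
Step 3: w='c' (idx 1), next='a' -> output (1, 'a'), add 'ca' as idx 3
Step 4: w='a' (idx 2), next='c' -> output (2, 'c'), add 'ac' as idx 4
Step 5: w='ca' (idx 3), end of input -> output (3, '')


Encoded: [(0, 'c'), (0, 'a'), (1, 'a'), (2, 'c'), (3, '')]


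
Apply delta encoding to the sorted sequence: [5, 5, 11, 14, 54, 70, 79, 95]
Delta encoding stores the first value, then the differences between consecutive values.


First value: 5
Deltas:
  5 - 5 = 0
  11 - 5 = 6
  14 - 11 = 3
  54 - 14 = 40
  70 - 54 = 16
  79 - 70 = 9
  95 - 79 = 16


Delta encoded: [5, 0, 6, 3, 40, 16, 9, 16]


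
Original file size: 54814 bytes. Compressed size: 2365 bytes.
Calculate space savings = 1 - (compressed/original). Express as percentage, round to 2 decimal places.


ratio = compressed/original = 2365/54814 = 0.043146
savings = 1 - ratio = 1 - 0.043146 = 0.956854
as a percentage: 0.956854 * 100 = 95.69%

Space savings = 1 - 2365/54814 = 95.69%


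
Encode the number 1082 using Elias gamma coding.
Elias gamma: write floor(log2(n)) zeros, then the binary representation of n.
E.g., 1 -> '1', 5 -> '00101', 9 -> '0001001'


num_bits = floor(log2(1082)) + 1 = 11
leading_zeros = num_bits - 1 = 10
binary(1082) = 10000111010

Elias gamma(1082) = '0000000000' + '10000111010' = 000000000010000111010 (21 bits)


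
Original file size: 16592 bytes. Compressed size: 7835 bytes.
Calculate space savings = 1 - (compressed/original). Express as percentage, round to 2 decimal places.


ratio = compressed/original = 7835/16592 = 0.472216
savings = 1 - ratio = 1 - 0.472216 = 0.527784
as a percentage: 0.527784 * 100 = 52.78%

Space savings = 1 - 7835/16592 = 52.78%


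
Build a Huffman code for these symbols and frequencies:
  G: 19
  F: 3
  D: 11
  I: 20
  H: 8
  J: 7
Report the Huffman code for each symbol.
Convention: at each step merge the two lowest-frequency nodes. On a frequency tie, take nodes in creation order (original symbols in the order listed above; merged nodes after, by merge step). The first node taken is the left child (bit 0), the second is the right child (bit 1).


Huffman tree construction:
Step 1: Merge F(3) + J(7) = 10
Step 2: Merge H(8) + (F+J)(10) = 18
Step 3: Merge D(11) + (H+(F+J))(18) = 29
Step 4: Merge G(19) + I(20) = 39
Step 5: Merge (D+(H+(F+J)))(29) + (G+I)(39) = 68
Read each symbol's code off the tree from the root (left child = 0, right child = 1).

Codes:
  G: 10 (length 2)
  F: 0110 (length 4)
  D: 00 (length 2)
  I: 11 (length 2)
  H: 010 (length 3)
  J: 0111 (length 4)
Average code length: 164/68 = 2.4118 bits/symbol


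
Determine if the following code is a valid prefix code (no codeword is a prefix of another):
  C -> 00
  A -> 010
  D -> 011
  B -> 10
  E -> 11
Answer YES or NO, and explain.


Checking each pair (does one codeword prefix another?):
  C='00' vs A='010': no prefix
  C='00' vs D='011': no prefix
  C='00' vs B='10': no prefix
  C='00' vs E='11': no prefix
  A='010' vs C='00': no prefix
  A='010' vs D='011': no prefix
  A='010' vs B='10': no prefix
  A='010' vs E='11': no prefix
  D='011' vs C='00': no prefix
  D='011' vs A='010': no prefix
  D='011' vs B='10': no prefix
  D='011' vs E='11': no prefix
  B='10' vs C='00': no prefix
  B='10' vs A='010': no prefix
  B='10' vs D='011': no prefix
  B='10' vs E='11': no prefix
  E='11' vs C='00': no prefix
  E='11' vs A='010': no prefix
  E='11' vs D='011': no prefix
  E='11' vs B='10': no prefix
No violation found over all pairs.

YES -- this is a valid prefix code. No codeword is a prefix of any other codeword.


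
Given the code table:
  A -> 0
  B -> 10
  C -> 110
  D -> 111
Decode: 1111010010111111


Decoding:
111 -> D
10 -> B
10 -> B
0 -> A
10 -> B
111 -> D
111 -> D


Result: DBBABDD


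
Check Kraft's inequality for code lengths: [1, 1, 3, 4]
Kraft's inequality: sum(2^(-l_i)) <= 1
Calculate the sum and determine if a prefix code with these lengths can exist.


Sum = 2^(-1) + 2^(-1) + 2^(-3) + 2^(-4)
    = 0.5 + 0.5 + 0.125 + 0.0625
    = 19/16 = 1.1875
Since 1.1875 > 1, Kraft's inequality is NOT satisfied.
A prefix code with these lengths CANNOT exist.

Kraft sum = 1.1875. Not satisfied.


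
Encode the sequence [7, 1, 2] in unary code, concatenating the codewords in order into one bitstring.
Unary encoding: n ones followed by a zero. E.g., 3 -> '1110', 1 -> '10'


Encode each number as n ones followed by a terminating 0:
  7 -> 11111110 (8 bits)
  1 -> 10 (2 bits)
  2 -> 110 (3 bits)
Total length = 8 + 2 + 3 = 13 bits.

Unary([7, 1, 2]) = 1111111010110 (13 bits)


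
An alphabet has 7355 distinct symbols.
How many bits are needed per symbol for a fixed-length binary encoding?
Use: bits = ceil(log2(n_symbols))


log2(7355) = 12.8445
Bracket: 2^12 = 4096 < 7355 <= 2^13 = 8192
So ceil(log2(7355)) = 13

bits = ceil(log2(7355)) = ceil(12.8445) = 13 bits


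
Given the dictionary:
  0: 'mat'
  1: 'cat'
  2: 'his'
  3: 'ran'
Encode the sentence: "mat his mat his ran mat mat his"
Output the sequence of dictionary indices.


Look up each word in the dictionary:
  'mat' -> 0
  'his' -> 2
  'mat' -> 0
  'his' -> 2
  'ran' -> 3
  'mat' -> 0
  'mat' -> 0
  'his' -> 2

Encoded: [0, 2, 0, 2, 3, 0, 0, 2]


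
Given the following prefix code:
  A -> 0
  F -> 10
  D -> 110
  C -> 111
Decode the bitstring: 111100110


Decoding step by step:
Bits 111 -> C
Bits 10 -> F
Bits 0 -> A
Bits 110 -> D


Decoded message: CFAD


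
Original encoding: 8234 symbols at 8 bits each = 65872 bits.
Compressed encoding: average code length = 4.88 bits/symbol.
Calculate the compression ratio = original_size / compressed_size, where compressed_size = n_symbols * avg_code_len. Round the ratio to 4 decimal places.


original_size = n_symbols * orig_bits = 8234 * 8 = 65872 bits
compressed_size = n_symbols * avg_code_len = 8234 * 4.88 = 40181.92 bits
ratio = original_size / compressed_size = 65872 / 40181.92 = 1.6393

Compression ratio = 1.6393


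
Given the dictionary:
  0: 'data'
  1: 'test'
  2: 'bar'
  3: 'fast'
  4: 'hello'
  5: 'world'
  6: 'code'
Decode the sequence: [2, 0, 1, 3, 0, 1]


Look up each index in the dictionary:
  2 -> 'bar'
  0 -> 'data'
  1 -> 'test'
  3 -> 'fast'
  0 -> 'data'
  1 -> 'test'

Decoded: "bar data test fast data test"


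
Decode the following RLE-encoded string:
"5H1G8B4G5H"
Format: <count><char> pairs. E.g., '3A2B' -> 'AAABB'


Expanding each <count><char> pair:
  5H -> 'HHHHH'
  1G -> 'G'
  8B -> 'BBBBBBBB'
  4G -> 'GGGG'
  5H -> 'HHHHH'

Decoded = HHHHHGBBBBBBBBGGGGHHHHH


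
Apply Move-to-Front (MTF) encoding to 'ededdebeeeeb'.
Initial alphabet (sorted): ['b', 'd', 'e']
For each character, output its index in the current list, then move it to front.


MTF encoding:
'e': index 2 in ['b', 'd', 'e'] -> ['e', 'b', 'd']
'd': index 2 in ['e', 'b', 'd'] -> ['d', 'e', 'b']
'e': index 1 in ['d', 'e', 'b'] -> ['e', 'd', 'b']
'd': index 1 in ['e', 'd', 'b'] -> ['d', 'e', 'b']
'd': index 0 in ['d', 'e', 'b'] -> ['d', 'e', 'b']
'e': index 1 in ['d', 'e', 'b'] -> ['e', 'd', 'b']
'b': index 2 in ['e', 'd', 'b'] -> ['b', 'e', 'd']
'e': index 1 in ['b', 'e', 'd'] -> ['e', 'b', 'd']
'e': index 0 in ['e', 'b', 'd'] -> ['e', 'b', 'd']
'e': index 0 in ['e', 'b', 'd'] -> ['e', 'b', 'd']
'e': index 0 in ['e', 'b', 'd'] -> ['e', 'b', 'd']
'b': index 1 in ['e', 'b', 'd'] -> ['b', 'e', 'd']


Output: [2, 2, 1, 1, 0, 1, 2, 1, 0, 0, 0, 1]


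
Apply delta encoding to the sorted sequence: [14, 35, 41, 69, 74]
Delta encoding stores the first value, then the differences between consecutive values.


First value: 14
Deltas:
  35 - 14 = 21
  41 - 35 = 6
  69 - 41 = 28
  74 - 69 = 5


Delta encoded: [14, 21, 6, 28, 5]


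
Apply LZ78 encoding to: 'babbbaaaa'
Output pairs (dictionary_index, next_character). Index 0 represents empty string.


LZ78 encoding steps:
Dictionary: {0: ''}
Step 1: w='' (idx 0), next='b' -> output (0, 'b'), add 'b' as idx 1
Step 2: w='' (idx 0), next='a' -> output (0, 'a'), add 'a' as idx 2
Step 3: w='b' (idx 1), next='b' -> output (1, 'b'), add 'bb' as idx 3
Step 4: w='b' (idx 1), next='a' -> output (1, 'a'), add 'ba' as idx 4
Step 5: w='a' (idx 2), next='a' -> output (2, 'a'), add 'aa' as idx 5
Step 6: w='a' (idx 2), end of input -> output (2, '')


Encoded: [(0, 'b'), (0, 'a'), (1, 'b'), (1, 'a'), (2, 'a'), (2, '')]


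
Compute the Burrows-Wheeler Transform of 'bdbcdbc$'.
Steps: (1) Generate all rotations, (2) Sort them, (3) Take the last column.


Rotations (sorted):
  0: $bdbcdbc -> last char: c
  1: bc$bdbcd -> last char: d
  2: bcdbc$bd -> last char: d
  3: bdbcdbc$ -> last char: $
  4: c$bdbcdb -> last char: b
  5: cdbc$bdb -> last char: b
  6: dbc$bdbc -> last char: c
  7: dbcdbc$b -> last char: b


BWT = cdd$bbcb


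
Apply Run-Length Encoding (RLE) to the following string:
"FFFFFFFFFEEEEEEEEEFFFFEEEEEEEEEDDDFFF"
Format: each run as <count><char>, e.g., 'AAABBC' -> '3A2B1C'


Scanning runs left to right:
  i=0: run of 'F' x 9 -> '9F'
  i=9: run of 'E' x 9 -> '9E'
  i=18: run of 'F' x 4 -> '4F'
  i=22: run of 'E' x 9 -> '9E'
  i=31: run of 'D' x 3 -> '3D'
  i=34: run of 'F' x 3 -> '3F'

RLE = 9F9E4F9E3D3F


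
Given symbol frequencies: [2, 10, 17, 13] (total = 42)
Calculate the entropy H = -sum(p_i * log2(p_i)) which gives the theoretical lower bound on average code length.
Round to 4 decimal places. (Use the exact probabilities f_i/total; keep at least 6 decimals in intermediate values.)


Per-symbol terms -p_i * log2(p_i) with p_i = f_i/42:
  p = 2/42 = 0.047619: log2(p) = -4.392317, -p*log2(p) = 0.209158
  p = 10/42 = 0.238095: log2(p) = -2.070389, -p*log2(p) = 0.492950
  p = 17/42 = 0.404762: log2(p) = -1.304855, -p*log2(p) = 0.528155
  p = 13/42 = 0.309524: log2(p) = -1.691878, -p*log2(p) = 0.523676
H = 0.209158 + 0.492950 + 0.528155 + 0.523676 = 1.753939

H = 1.7539 bits/symbol


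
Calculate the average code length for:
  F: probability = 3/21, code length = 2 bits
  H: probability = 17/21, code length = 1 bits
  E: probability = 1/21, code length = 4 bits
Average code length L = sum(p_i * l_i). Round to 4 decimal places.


Weighted contributions p_i * l_i:
  F: (3/21) * 2 = 6/21
  H: (17/21) * 1 = 17/21
  E: (1/21) * 4 = 4/21
Sum = (6 + 17 + 4)/21 = 27/21

L = 27/21 = 1.2857 bits/symbol


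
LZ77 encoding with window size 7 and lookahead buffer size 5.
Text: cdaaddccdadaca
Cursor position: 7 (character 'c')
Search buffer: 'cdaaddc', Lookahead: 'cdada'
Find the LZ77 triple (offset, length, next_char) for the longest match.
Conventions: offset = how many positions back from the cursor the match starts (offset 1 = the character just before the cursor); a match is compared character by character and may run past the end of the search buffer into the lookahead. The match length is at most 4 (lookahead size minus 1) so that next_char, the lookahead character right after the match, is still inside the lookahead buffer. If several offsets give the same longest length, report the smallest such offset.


Try each offset into the search buffer:
  offset=1 (pos 6, char 'c'): match length 1
  offset=2 (pos 5, char 'd'): match length 0
  offset=3 (pos 4, char 'd'): match length 0
  offset=4 (pos 3, char 'a'): match length 0
  offset=5 (pos 2, char 'a'): match length 0
  offset=6 (pos 1, char 'd'): match length 0
  offset=7 (pos 0, char 'c'): match length 3
Longest match has length 3 at offset 7.
next_char = character at position 7 + 3 = 10 -> 'd'

Best match: offset=7, length=3 (matching 'cda' starting at position 0)
LZ77 triple: (7, 3, 'd')


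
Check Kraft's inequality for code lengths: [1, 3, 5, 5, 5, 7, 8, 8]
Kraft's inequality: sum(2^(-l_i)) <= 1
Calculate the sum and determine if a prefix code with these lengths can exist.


Sum = 2^(-1) + 2^(-3) + 2^(-5) + 2^(-5) + 2^(-5) + 2^(-7) + 2^(-8) + 2^(-8)
    = 0.5 + 0.125 + 0.03125 + 0.03125 + 0.03125 + 0.0078125 + 0.00390625 + 0.00390625
    = 188/256 = 0.734375
Since 0.734375 <= 1, Kraft's inequality IS satisfied.
A prefix code with these lengths CAN exist.

Kraft sum = 0.734375. Satisfied.
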